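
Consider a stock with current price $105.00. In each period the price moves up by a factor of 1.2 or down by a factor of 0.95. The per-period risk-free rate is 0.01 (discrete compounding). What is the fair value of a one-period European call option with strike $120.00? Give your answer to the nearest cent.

Risk-neutral probability p = (1 + 0.01 − 0.95)/(1.2 − 0.95) = 0.0600/0.2500 = 0.2400
Terminal stock prices: S_u = 126, S_d = 99.75
Terminal payoffs (S − K): max(6, 0) = 6, max(-20.25, 0) = 0
Node 0 (S = 105): V_0 = 1/1.01·[0.2400·6.0000 + 0.7600·0.0000] = 1.4257

$1.43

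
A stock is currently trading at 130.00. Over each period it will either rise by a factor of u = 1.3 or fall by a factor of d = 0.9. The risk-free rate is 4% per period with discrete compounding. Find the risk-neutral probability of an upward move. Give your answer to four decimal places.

p = 0.3500

Risk-neutral probability p = (1 + 0.04 − 0.9)/(1.3 − 0.9) = 0.1400/0.4000 = 0.3500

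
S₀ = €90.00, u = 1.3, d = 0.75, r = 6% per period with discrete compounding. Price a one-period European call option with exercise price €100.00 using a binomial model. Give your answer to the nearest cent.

Risk-neutral probability p = (1 + 0.06 − 0.75)/(1.3 − 0.75) = 0.3100/0.5500 = 0.5636
Terminal stock prices: S_u = 117, S_d = 67.5
Terminal payoffs (S − K): max(17, 0) = 17, max(-32.5, 0) = 0
Node 0 (S = 90): V_0 = 1/1.06·[0.5636·17.0000 + 0.4364·0.0000] = 9.0395

€9.04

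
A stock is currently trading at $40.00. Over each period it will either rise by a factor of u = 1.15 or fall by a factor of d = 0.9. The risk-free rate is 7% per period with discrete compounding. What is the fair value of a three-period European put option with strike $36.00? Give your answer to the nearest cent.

$0.18

Risk-neutral probability p = (1 + 0.07 − 0.9)/(1.15 − 0.9) = 0.1700/0.2500 = 0.6800
Terminal stock prices: S_uuu = 60.83, S_uud = 47.61, S_udd = 37.26, S_ddd = 29.16
Terminal payoffs (K − S): max(-24.83, 0) = 0, max(-11.61, 0) = 0, max(-1.26, 0) = 0, max(6.84, 0) = 6.84
Node uu (S = 52.9): V_uu = 1/1.07·[0.6800·0.0000 + 0.3200·0.0000] = 0.0000
Node ud (S = 41.4): V_ud = 1/1.07·[0.6800·0.0000 + 0.3200·0.0000] = 0.0000
Node dd (S = 32.4): V_dd = 1/1.07·[0.6800·0.0000 + 0.3200·6.8400] = 2.0456
Node u (S = 46): V_u = 1/1.07·[0.6800·0.0000 + 0.3200·0.0000] = 0.0000
Node d (S = 36): V_d = 1/1.07·[0.6800·0.0000 + 0.3200·2.0456] = 0.6118
Node 0 (S = 40): V_0 = 1/1.07·[0.6800·0.0000 + 0.3200·0.6118] = 0.1830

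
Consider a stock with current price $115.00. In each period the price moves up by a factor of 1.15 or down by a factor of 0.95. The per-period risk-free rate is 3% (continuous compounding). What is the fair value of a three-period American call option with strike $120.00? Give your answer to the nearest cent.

$9.76

Risk-neutral probability p = (e^0.03 − 0.95)/(1.15 − 0.95) = 0.0805/0.2000 = 0.4023
Terminal stock prices: S_uuu = 174.9, S_uud = 144.5, S_udd = 119.4, S_ddd = 98.6
Terminal payoffs (S − K): max(54.9, 0) = 54.9, max(24.48, 0) = 24.48, max(-0.6444, 0) = 0, max(-21.4, 0) = 0
Node uu (S = 152.1): continuation = e^(−0.03)·[0.4023·54.9006 + 0.5977·24.4831] = 35.6340; exercise value = 32.0875 ≤ continuation, so V_uu = 35.6340
Node ud (S = 125.6): continuation = e^(−0.03)·[0.4023·24.4831 + 0.5977·0.0000] = 9.5578; exercise value = 5.6375 ≤ continuation, so V_ud = 9.5578
Node dd (S = 103.8): continuation = e^(−0.03)·[0.4023·0.0000 + 0.5977·0.0000] = 0.0000; exercise value = 0.0000 ≤ continuation, so V_dd = 0.0000
Node u (S = 132.2): continuation = e^(−0.03)·[0.4023·35.6340 + 0.5977·9.5578] = 19.4551; exercise value = 12.2500 ≤ continuation, so V_u = 19.4551
Node d (S = 109.2): continuation = e^(−0.03)·[0.4023·9.5578 + 0.5977·0.0000] = 3.7312; exercise value = 0.0000 ≤ continuation, so V_d = 3.7312
Node 0 (S = 115): continuation = e^(−0.03)·[0.4023·19.4551 + 0.5977·3.7312] = 9.7593; exercise value = 0.0000 ≤ continuation, so V_0 = 9.7593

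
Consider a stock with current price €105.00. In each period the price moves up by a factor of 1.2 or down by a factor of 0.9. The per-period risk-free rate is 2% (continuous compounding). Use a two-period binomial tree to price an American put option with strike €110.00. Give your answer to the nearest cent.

€9.11

Risk-neutral probability p = (e^0.02 − 0.9)/(1.2 − 0.9) = 0.1202/0.3000 = 0.4007
Terminal stock prices: S_uu = 151.2, S_ud = 113.4, S_dd = 85.05
Terminal payoffs (K − S): max(-41.2, 0) = 0, max(-3.4, 0) = 0, max(24.95, 0) = 24.95
Node u (S = 126): continuation = e^(−0.02)·[0.4007·0.0000 + 0.5993·0.0000] = 0.0000; exercise value = 0.0000 ≤ continuation, so V_u = 0.0000
Node d (S = 94.5): continuation = e^(−0.02)·[0.4007·0.0000 + 0.5993·24.9500] = 14.6572; exercise value = 15.5000 > continuation, so V_d = 15.5000 (exercise)
Node 0 (S = 105): continuation = e^(−0.02)·[0.4007·0.0000 + 0.5993·15.5000] = 9.1057; exercise value = 5.0000 ≤ continuation, so V_0 = 9.1057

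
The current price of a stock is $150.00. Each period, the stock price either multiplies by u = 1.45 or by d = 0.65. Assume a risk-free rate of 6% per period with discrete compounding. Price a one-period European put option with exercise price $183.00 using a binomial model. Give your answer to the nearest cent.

$39.32

Risk-neutral probability p = (1 + 0.06 − 0.65)/(1.45 − 0.65) = 0.4100/0.8000 = 0.5125
Terminal stock prices: S_u = 217.5, S_d = 97.5
Terminal payoffs (K − S): max(-34.5, 0) = 0, max(85.5, 0) = 85.5
Node 0 (S = 150): V_0 = 1/1.06·[0.5125·0.0000 + 0.4875·85.5000] = 39.3219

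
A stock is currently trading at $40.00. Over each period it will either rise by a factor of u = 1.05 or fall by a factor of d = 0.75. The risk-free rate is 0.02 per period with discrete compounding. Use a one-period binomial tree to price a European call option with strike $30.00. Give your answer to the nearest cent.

$10.59

Risk-neutral probability p = (1 + 0.02 − 0.75)/(1.05 − 0.75) = 0.2700/0.3000 = 0.9000
Terminal stock prices: S_u = 42, S_d = 30
Terminal payoffs (S − K): max(12, 0) = 12, max(0, 0) = 0
Node 0 (S = 40): V_0 = 1/1.02·[0.9000·12.0000 + 0.1000·0.0000] = 10.5882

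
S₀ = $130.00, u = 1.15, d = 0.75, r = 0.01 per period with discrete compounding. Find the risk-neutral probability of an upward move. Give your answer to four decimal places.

Risk-neutral probability p = (1 + 0.01 − 0.75)/(1.15 − 0.75) = 0.2600/0.4000 = 0.6500

p = 0.6500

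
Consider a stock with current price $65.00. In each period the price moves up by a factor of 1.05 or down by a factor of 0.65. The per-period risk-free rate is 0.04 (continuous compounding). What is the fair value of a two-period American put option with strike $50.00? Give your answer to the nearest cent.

$0.29

Risk-neutral probability p = (e^0.04 − 0.65)/(1.05 − 0.65) = 0.3908/0.4000 = 0.9770
Terminal stock prices: S_uu = 71.66, S_ud = 44.36, S_dd = 27.46
Terminal payoffs (K − S): max(-21.66, 0) = 0, max(5.637, 0) = 5.637, max(22.54, 0) = 22.54
Node u (S = 68.25): continuation = e^(−0.04)·[0.9770·0.0000 + 0.0230·5.6375] = 0.1244; exercise value = 0.0000 ≤ continuation, so V_u = 0.1244
Node d (S = 42.25): continuation = e^(−0.04)·[0.9770·5.6375 + 0.0230·22.5375] = 5.7895; exercise value = 7.7500 > continuation, so V_d = 7.7500 (exercise)
Node 0 (S = 65): continuation = e^(−0.04)·[0.9770·0.1244 + 0.0230·7.7500] = 0.2879; exercise value = 0.0000 ≤ continuation, so V_0 = 0.2879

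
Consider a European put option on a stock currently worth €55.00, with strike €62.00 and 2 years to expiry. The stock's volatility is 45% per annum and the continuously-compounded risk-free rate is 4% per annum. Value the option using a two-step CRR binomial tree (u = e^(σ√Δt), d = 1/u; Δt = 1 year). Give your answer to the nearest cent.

CRR parameters: u = e^(σ√Δt) = e^(0.45·√1) = 1.5683, d = 1/u = 0.6376
Per-period rate: rΔt = 0.04·1 = 0.04, so R = e^0.04 = 1.0408
Risk-neutral probability p = (e^0.04 − 0.6376)/(1.5683 − 0.6376) = 0.4032/0.9307 = 0.4332
Terminal stock prices: S_uu = 135.3, S_ud = 55, S_dd = 22.36
Terminal payoffs (K − S): max(-73.28, 0) = 0, max(7, 0) = 7, max(39.64, 0) = 39.64
Node u (S = 86.26): V_u = e^(−0.04)·[0.4332·0.0000 + 0.5668·7.0000] = 3.8120
Node d (S = 35.07): V_d = e^(−0.04)·[0.4332·7.0000 + 0.5668·39.6387] = 24.4994
Node 0 (S = 55): V_0 = e^(−0.04)·[0.4332·3.8120 + 0.5668·24.4994] = 14.9281

€14.93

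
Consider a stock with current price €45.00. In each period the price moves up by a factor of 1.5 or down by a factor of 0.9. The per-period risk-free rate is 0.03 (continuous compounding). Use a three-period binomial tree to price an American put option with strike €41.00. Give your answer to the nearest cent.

Risk-neutral probability p = (e^0.03 − 0.9)/(1.5 − 0.9) = 0.1305/0.6000 = 0.2174
Terminal stock prices: S_uuu = 151.9, S_uud = 91.12, S_udd = 54.68, S_ddd = 32.81
Terminal payoffs (K − S): max(-110.9, 0) = 0, max(-50.12, 0) = 0, max(-13.68, 0) = 0, max(8.195, 0) = 8.195
Node uu (S = 101.2): continuation = e^(−0.03)·[0.2174·0.0000 + 0.7826·0.0000] = 0.0000; exercise value = 0.0000 ≤ continuation, so V_uu = 0.0000
Node ud (S = 60.75): continuation = e^(−0.03)·[0.2174·0.0000 + 0.7826·0.0000] = 0.0000; exercise value = 0.0000 ≤ continuation, so V_ud = 0.0000
Node dd (S = 36.45): continuation = e^(−0.03)·[0.2174·0.0000 + 0.7826·8.1950] = 6.2237; exercise value = 4.5500 ≤ continuation, so V_dd = 6.2237
Node u (S = 67.5): continuation = e^(−0.03)·[0.2174·0.0000 + 0.7826·0.0000] = 0.0000; exercise value = 0.0000 ≤ continuation, so V_u = 0.0000
Node d (S = 40.5): continuation = e^(−0.03)·[0.2174·0.0000 + 0.7826·6.2237] = 4.7265; exercise value = 0.5000 ≤ continuation, so V_d = 4.7265
Node 0 (S = 45): continuation = e^(−0.03)·[0.2174·0.0000 + 0.7826·4.7265] = 3.5896; exercise value = 0.0000 ≤ continuation, so V_0 = 3.5896

€3.59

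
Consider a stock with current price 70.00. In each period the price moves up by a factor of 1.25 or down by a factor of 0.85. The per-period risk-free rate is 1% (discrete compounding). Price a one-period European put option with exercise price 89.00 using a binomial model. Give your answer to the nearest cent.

18.12

Risk-neutral probability p = (1 + 0.01 − 0.85)/(1.25 − 0.85) = 0.1600/0.4000 = 0.4000
Terminal stock prices: S_u = 87.5, S_d = 59.5
Terminal payoffs (K − S): max(1.5, 0) = 1.5, max(29.5, 0) = 29.5
Node 0 (S = 70): V_0 = 1/1.01·[0.4000·1.5000 + 0.6000·29.5000] = 18.1188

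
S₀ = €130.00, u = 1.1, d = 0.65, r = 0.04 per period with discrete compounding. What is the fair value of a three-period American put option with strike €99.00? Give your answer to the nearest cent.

Risk-neutral probability p = (1 + 0.04 − 0.65)/(1.1 − 0.65) = 0.3900/0.4500 = 0.8667
Terminal stock prices: S_uuu = 173, S_uud = 102.2, S_udd = 60.42, S_ddd = 35.7
Terminal payoffs (K − S): max(-74.03, 0) = 0, max(-3.245, 0) = 0, max(38.58, 0) = 38.58, max(63.3, 0) = 63.3
Node uu (S = 157.3): continuation = 1/1.04·[0.8667·0.0000 + 0.1333·0.0000] = 0.0000; exercise value = 0.0000 ≤ continuation, so V_uu = 0.0000
Node ud (S = 92.95): continuation = 1/1.04·[0.8667·0.0000 + 0.1333·38.5825] = 4.9465; exercise value = 6.0500 > continuation, so V_ud = 6.0500 (exercise)
Node dd (S = 54.93): continuation = 1/1.04·[0.8667·38.5825 + 0.1333·63.2987] = 40.2673; exercise value = 44.0750 > continuation, so V_dd = 44.0750 (exercise)
Node u (S = 143): continuation = 1/1.04·[0.8667·0.0000 + 0.1333·6.0500] = 0.7756; exercise value = 0.0000 ≤ continuation, so V_u = 0.7756
Node d (S = 84.5): continuation = 1/1.04·[0.8667·6.0500 + 0.1333·44.0750] = 10.6923; exercise value = 14.5000 > continuation, so V_d = 14.5000 (exercise)
Node 0 (S = 130): continuation = 1/1.04·[0.8667·0.7756 + 0.1333·14.5000] = 2.5053; exercise value = 0.0000 ≤ continuation, so V_0 = 2.5053

€2.51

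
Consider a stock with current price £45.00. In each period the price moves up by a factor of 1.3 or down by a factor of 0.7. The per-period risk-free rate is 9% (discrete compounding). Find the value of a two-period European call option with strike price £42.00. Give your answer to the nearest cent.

Risk-neutral probability p = (1 + 0.09 − 0.7)/(1.3 − 0.7) = 0.3900/0.6000 = 0.6500
Terminal stock prices: S_uu = 76.05, S_ud = 40.95, S_dd = 22.05
Terminal payoffs (S − K): max(34.05, 0) = 34.05, max(-1.05, 0) = 0, max(-19.95, 0) = 0
Node u (S = 58.5): V_u = 1/1.09·[0.6500·34.0500 + 0.3500·0.0000] = 20.3050
Node d (S = 31.5): V_d = 1/1.09·[0.6500·0.0000 + 0.3500·0.0000] = 0.0000
Node 0 (S = 45): V_0 = 1/1.09·[0.6500·20.3050 + 0.3500·0.0000] = 12.1085

£12.11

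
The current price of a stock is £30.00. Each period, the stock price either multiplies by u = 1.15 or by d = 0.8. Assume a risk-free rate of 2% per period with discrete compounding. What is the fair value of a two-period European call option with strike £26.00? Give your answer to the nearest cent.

£5.91

Risk-neutral probability p = (1 + 0.02 − 0.8)/(1.15 − 0.8) = 0.2200/0.3500 = 0.6286
Terminal stock prices: S_uu = 39.67, S_ud = 27.6, S_dd = 19.2
Terminal payoffs (S − K): max(13.67, 0) = 13.67, max(1.6, 0) = 1.6, max(-6.8, 0) = 0
Node u (S = 34.5): V_u = 1/1.02·[0.6286·13.6750 + 0.3714·1.6000] = 9.0098
Node d (S = 24): V_d = 1/1.02·[0.6286·1.6000 + 0.3714·0.0000] = 0.9860
Node 0 (S = 30): V_0 = 1/1.02·[0.6286·9.0098 + 0.3714·0.9860] = 5.9113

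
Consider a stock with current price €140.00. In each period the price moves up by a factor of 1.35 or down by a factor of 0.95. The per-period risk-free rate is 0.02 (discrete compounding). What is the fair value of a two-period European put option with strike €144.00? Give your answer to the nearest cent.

€11.55

Risk-neutral probability p = (1 + 0.02 − 0.95)/(1.35 − 0.95) = 0.0700/0.4000 = 0.1750
Terminal stock prices: S_uu = 255.2, S_ud = 179.5, S_dd = 126.3
Terminal payoffs (K − S): max(-111.2, 0) = 0, max(-35.55, 0) = 0, max(17.65, 0) = 17.65
Node u (S = 189): V_u = 1/1.02·[0.1750·0.0000 + 0.8250·0.0000] = 0.0000
Node d (S = 133): V_d = 1/1.02·[0.1750·0.0000 + 0.8250·17.6500] = 14.2757
Node 0 (S = 140): V_0 = 1/1.02·[0.1750·0.0000 + 0.8250·14.2757] = 11.5466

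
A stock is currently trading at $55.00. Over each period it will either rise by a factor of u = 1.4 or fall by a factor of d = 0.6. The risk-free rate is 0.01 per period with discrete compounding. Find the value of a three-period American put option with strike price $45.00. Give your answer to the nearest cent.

$9.96

Risk-neutral probability p = (1 + 0.01 − 0.6)/(1.4 − 0.6) = 0.4100/0.8000 = 0.5125
Terminal stock prices: S_uuu = 150.9, S_uud = 64.68, S_udd = 27.72, S_ddd = 11.88
Terminal payoffs (K − S): max(-105.9, 0) = 0, max(-19.68, 0) = 0, max(17.28, 0) = 17.28, max(33.12, 0) = 33.12
Node uu (S = 107.8): continuation = 1/1.01·[0.5125·0.0000 + 0.4875·0.0000] = 0.0000; exercise value = 0.0000 ≤ continuation, so V_uu = 0.0000
Node ud (S = 46.2): continuation = 1/1.01·[0.5125·0.0000 + 0.4875·17.2800] = 8.3406; exercise value = 0.0000 ≤ continuation, so V_ud = 8.3406
Node dd (S = 19.8): continuation = 1/1.01·[0.5125·17.2800 + 0.4875·33.1200] = 24.7545; exercise value = 25.2000 > continuation, so V_dd = 25.2000 (exercise)
Node u (S = 77): continuation = 1/1.01·[0.5125·0.0000 + 0.4875·8.3406] = 4.0258; exercise value = 0.0000 ≤ continuation, so V_u = 4.0258
Node d (S = 33): continuation = 1/1.01·[0.5125·8.3406 + 0.4875·25.2000] = 16.3956; exercise value = 12.0000 ≤ continuation, so V_d = 16.3956
Node 0 (S = 55): continuation = 1/1.01·[0.5125·4.0258 + 0.4875·16.3956] = 9.9565; exercise value = 0.0000 ≤ continuation, so V_0 = 9.9565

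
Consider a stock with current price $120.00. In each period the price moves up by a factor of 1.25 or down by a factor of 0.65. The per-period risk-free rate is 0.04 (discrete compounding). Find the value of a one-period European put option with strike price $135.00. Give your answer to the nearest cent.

Risk-neutral probability p = (1 + 0.04 − 0.65)/(1.25 − 0.65) = 0.3900/0.6000 = 0.6500
Terminal stock prices: S_u = 150, S_d = 78
Terminal payoffs (K − S): max(-15, 0) = 0, max(57, 0) = 57
Node 0 (S = 120): V_0 = 1/1.04·[0.6500·0.0000 + 0.3500·57.0000] = 19.1827

$19.18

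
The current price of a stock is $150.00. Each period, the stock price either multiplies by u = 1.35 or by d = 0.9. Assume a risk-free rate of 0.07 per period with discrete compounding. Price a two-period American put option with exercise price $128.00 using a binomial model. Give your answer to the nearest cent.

Risk-neutral probability p = (1 + 0.07 − 0.9)/(1.35 − 0.9) = 0.1700/0.4500 = 0.3778
Terminal stock prices: S_uu = 273.4, S_ud = 182.2, S_dd = 121.5
Terminal payoffs (K − S): max(-145.4, 0) = 0, max(-54.25, 0) = 0, max(6.5, 0) = 6.5
Node u (S = 202.5): continuation = 1/1.07·[0.3778·0.0000 + 0.6222·0.0000] = 0.0000; exercise value = 0.0000 ≤ continuation, so V_u = 0.0000
Node d (S = 135): continuation = 1/1.07·[0.3778·0.0000 + 0.6222·6.5000] = 3.7799; exercise value = 0.0000 ≤ continuation, so V_d = 3.7799
Node 0 (S = 150): continuation = 1/1.07·[0.3778·0.0000 + 0.6222·3.7799] = 2.1980; exercise value = 0.0000 ≤ continuation, so V_0 = 2.1980

$2.20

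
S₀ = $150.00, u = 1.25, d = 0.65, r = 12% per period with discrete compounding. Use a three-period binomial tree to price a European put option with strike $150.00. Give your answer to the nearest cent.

$6.35

Risk-neutral probability p = (1 + 0.12 − 0.65)/(1.25 − 0.65) = 0.4700/0.6000 = 0.7833
Terminal stock prices: S_uuu = 293, S_uud = 152.3, S_udd = 79.22, S_ddd = 41.19
Terminal payoffs (K − S): max(-143, 0) = 0, max(-2.344, 0) = 0, max(70.78, 0) = 70.78, max(108.8, 0) = 108.8
Node uu (S = 234.4): V_uu = 1/1.12·[0.7833·0.0000 + 0.2167·0.0000] = 0.0000
Node ud (S = 121.9): V_ud = 1/1.12·[0.7833·0.0000 + 0.2167·70.7812] = 13.6928
Node dd (S = 63.38): V_dd = 1/1.12·[0.7833·70.7812 + 0.2167·108.8063] = 70.5536
Node u (S = 187.5): V_u = 1/1.12·[0.7833·0.0000 + 0.2167·13.6928] = 2.6489
Node d (S = 97.5): V_d = 1/1.12·[0.7833·13.6928 + 0.2167·70.5536] = 23.2256
Node 0 (S = 150): V_0 = 1/1.12·[0.7833·2.6489 + 0.2167·23.2256] = 6.3457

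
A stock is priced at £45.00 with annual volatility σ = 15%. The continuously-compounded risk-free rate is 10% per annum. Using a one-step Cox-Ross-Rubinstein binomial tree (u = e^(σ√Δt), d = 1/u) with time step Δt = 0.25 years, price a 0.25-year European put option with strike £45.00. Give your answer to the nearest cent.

CRR parameters: u = e^(σ√Δt) = e^(0.15·√0.25) = 1.0779, d = 1/u = 0.9277
Per-period rate: rΔt = 0.1·0.25 = 0.025, so R = e^0.025 = 1.0253
Risk-neutral probability p = (e^0.025 − 0.9277)/(1.0779 − 0.9277) = 0.0976/0.1501 = 0.6499
Terminal stock prices: S_u = 48.5, S_d = 41.75
Terminal payoffs (K − S): max(-3.505, 0) = 0, max(3.252, 0) = 3.252
Node 0 (S = 45): V_0 = e^(−0.025)·[0.6499·0.0000 + 0.3501·3.2515] = 1.1104

£1.11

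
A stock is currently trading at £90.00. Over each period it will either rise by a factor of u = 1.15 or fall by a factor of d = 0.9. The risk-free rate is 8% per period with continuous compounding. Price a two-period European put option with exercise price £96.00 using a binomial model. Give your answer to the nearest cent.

Risk-neutral probability p = (e^0.08 − 0.9)/(1.15 − 0.9) = 0.1833/0.2500 = 0.7331
Terminal stock prices: S_uu = 119, S_ud = 93.15, S_dd = 72.9
Terminal payoffs (K − S): max(-23.02, 0) = 0, max(2.85, 0) = 2.85, max(23.1, 0) = 23.1
Node u (S = 103.5): V_u = e^(−0.08)·[0.7331·0.0000 + 0.2669·2.8500] = 0.7021
Node d (S = 81): V_d = e^(−0.08)·[0.7331·2.8500 + 0.2669·23.1000] = 7.6192
Node 0 (S = 90): V_0 = e^(−0.08)·[0.7331·0.7021 + 0.2669·7.6192] = 2.3520

£2.35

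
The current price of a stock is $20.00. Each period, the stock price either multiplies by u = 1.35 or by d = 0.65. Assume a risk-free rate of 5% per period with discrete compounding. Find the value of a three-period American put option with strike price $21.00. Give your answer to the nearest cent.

Risk-neutral probability p = (1 + 0.05 − 0.65)/(1.35 − 0.65) = 0.4000/0.7000 = 0.5714
Terminal stock prices: S_uuu = 49.21, S_uud = 23.69, S_udd = 11.41, S_ddd = 5.492
Terminal payoffs (K − S): max(-28.21, 0) = 0, max(-2.693, 0) = 0, max(9.592, 0) = 9.592, max(15.51, 0) = 15.51
Node uu (S = 36.45): continuation = 1/1.05·[0.5714·0.0000 + 0.4286·0.0000] = 0.0000; exercise value = 0.0000 ≤ continuation, so V_uu = 0.0000
Node ud (S = 17.55): continuation = 1/1.05·[0.5714·0.0000 + 0.4286·9.5925] = 3.9153; exercise value = 3.4500 ≤ continuation, so V_ud = 3.9153
Node dd (S = 8.45): continuation = 1/1.05·[0.5714·9.5925 + 0.4286·15.5075] = 11.5500; exercise value = 12.5500 > continuation, so V_dd = 12.5500 (exercise)
Node u (S = 27): continuation = 1/1.05·[0.5714·0.0000 + 0.4286·3.9153] = 1.5981; exercise value = 0.0000 ≤ continuation, so V_u = 1.5981
Node d (S = 13): continuation = 1/1.05·[0.5714·3.9153 + 0.4286·12.5500] = 7.2532; exercise value = 8.0000 > continuation, so V_d = 8.0000 (exercise)
Node 0 (S = 20): continuation = 1/1.05·[0.5714·1.5981 + 0.4286·8.0000] = 4.1350; exercise value = 1.0000 ≤ continuation, so V_0 = 4.1350

$4.14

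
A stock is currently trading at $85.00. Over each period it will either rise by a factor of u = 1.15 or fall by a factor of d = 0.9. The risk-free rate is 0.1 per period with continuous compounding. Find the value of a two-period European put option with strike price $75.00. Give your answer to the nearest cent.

Risk-neutral probability p = (e^0.1 − 0.9)/(1.15 − 0.9) = 0.2052/0.2500 = 0.8207
Terminal stock prices: S_uu = 112.4, S_ud = 87.97, S_dd = 68.85
Terminal payoffs (K − S): max(-37.41, 0) = 0, max(-12.97, 0) = 0, max(6.15, 0) = 6.15
Node u (S = 97.75): V_u = e^(−0.1)·[0.8207·0.0000 + 0.1793·0.0000] = 0.0000
Node d (S = 76.5): V_d = e^(−0.1)·[0.8207·0.0000 + 0.1793·6.1500] = 0.9979
Node 0 (S = 85): V_0 = e^(−0.1)·[0.8207·0.0000 + 0.1793·0.9979] = 0.1619

$0.16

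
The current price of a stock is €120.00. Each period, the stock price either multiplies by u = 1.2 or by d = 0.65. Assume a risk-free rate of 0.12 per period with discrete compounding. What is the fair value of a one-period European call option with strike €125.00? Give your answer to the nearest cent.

€14.50

Risk-neutral probability p = (1 + 0.12 − 0.65)/(1.2 − 0.65) = 0.4700/0.5500 = 0.8545
Terminal stock prices: S_u = 144, S_d = 78
Terminal payoffs (S − K): max(19, 0) = 19, max(-47, 0) = 0
Node 0 (S = 120): V_0 = 1/1.12·[0.8545·19.0000 + 0.1455·0.0000] = 14.4968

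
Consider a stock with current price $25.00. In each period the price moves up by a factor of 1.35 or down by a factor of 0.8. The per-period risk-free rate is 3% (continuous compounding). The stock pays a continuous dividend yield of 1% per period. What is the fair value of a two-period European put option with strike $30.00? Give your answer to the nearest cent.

Per-period risk-free factor R = e^0.03 = 1.0305; dividend-adjusted growth = e^(0.03−0.01) = 1.0202.
Risk-neutral probability p = (1.0202 − 0.8)/(1.35 − 0.8) = 0.2202/0.5500 = 0.4004
Terminal stock prices: S_uu = 45.56, S_ud = 27, S_dd = 16
Terminal payoffs (K − S): max(-15.56, 0) = 0, max(3, 0) = 3, max(14, 0) = 14
Node u (S = 33.75): V_u = e^(−0.03)·[0.4004·0.0000 + 0.5996·3.0000] = 1.7457
Node d (S = 20): V_d = e^(−0.03)·[0.4004·3.0000 + 0.5996·14.0000] = 9.3124
Node 0 (S = 25): V_0 = e^(−0.03)·[0.4004·1.7457 + 0.5996·9.3124] = 6.0973

$6.10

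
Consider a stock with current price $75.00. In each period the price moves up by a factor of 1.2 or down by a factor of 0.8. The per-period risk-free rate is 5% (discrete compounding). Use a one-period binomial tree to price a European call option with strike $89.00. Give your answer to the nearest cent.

$0.60

Risk-neutral probability p = (1 + 0.05 − 0.8)/(1.2 − 0.8) = 0.2500/0.4000 = 0.6250
Terminal stock prices: S_u = 90, S_d = 60
Terminal payoffs (S − K): max(1, 0) = 1, max(-29, 0) = 0
Node 0 (S = 75): V_0 = 1/1.05·[0.6250·1.0000 + 0.3750·0.0000] = 0.5952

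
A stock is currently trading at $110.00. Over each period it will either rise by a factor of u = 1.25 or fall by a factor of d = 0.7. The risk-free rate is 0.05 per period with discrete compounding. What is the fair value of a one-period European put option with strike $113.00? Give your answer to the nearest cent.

$12.47

Risk-neutral probability p = (1 + 0.05 − 0.7)/(1.25 − 0.7) = 0.3500/0.5500 = 0.6364
Terminal stock prices: S_u = 137.5, S_d = 77
Terminal payoffs (K − S): max(-24.5, 0) = 0, max(36, 0) = 36
Node 0 (S = 110): V_0 = 1/1.05·[0.6364·0.0000 + 0.3636·36.0000] = 12.4675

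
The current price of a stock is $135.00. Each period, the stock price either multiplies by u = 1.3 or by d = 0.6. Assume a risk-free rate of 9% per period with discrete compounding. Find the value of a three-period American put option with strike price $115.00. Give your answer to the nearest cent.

Risk-neutral probability p = (1 + 0.09 − 0.6)/(1.3 − 0.6) = 0.4900/0.7000 = 0.7000
Terminal stock prices: S_uuu = 296.6, S_uud = 136.9, S_udd = 63.18, S_ddd = 29.16
Terminal payoffs (K − S): max(-181.6, 0) = 0, max(-21.89, 0) = 0, max(51.82, 0) = 51.82, max(85.84, 0) = 85.84
Node uu (S = 228.2): continuation = 1/1.09·[0.7000·0.0000 + 0.3000·0.0000] = 0.0000; exercise value = 0.0000 ≤ continuation, so V_uu = 0.0000
Node ud (S = 105.3): continuation = 1/1.09·[0.7000·0.0000 + 0.3000·51.8200] = 14.2624; exercise value = 9.7000 ≤ continuation, so V_ud = 14.2624
Node dd (S = 48.6): continuation = 1/1.09·[0.7000·51.8200 + 0.3000·85.8400] = 56.9046; exercise value = 66.4000 > continuation, so V_dd = 66.4000 (exercise)
Node u (S = 175.5): continuation = 1/1.09·[0.7000·0.0000 + 0.3000·14.2624] = 3.9254; exercise value = 0.0000 ≤ continuation, so V_u = 3.9254
Node d (S = 81): continuation = 1/1.09·[0.7000·14.2624 + 0.3000·66.4000] = 27.4346; exercise value = 34.0000 > continuation, so V_d = 34.0000 (exercise)
Node 0 (S = 135): continuation = 1/1.09·[0.7000·3.9254 + 0.3000·34.0000] = 11.8787; exercise value = 0.0000 ≤ continuation, so V_0 = 11.8787

$11.88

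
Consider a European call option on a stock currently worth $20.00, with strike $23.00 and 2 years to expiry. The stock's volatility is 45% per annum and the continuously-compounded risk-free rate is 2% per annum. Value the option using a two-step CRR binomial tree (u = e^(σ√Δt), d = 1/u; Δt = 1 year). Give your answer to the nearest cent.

$4.25

CRR parameters: u = e^(σ√Δt) = e^(0.45·√1) = 1.5683, d = 1/u = 0.6376
Per-period rate: rΔt = 0.02·1 = 0.02, so R = e^0.02 = 1.0202
Risk-neutral probability p = (e^0.02 − 0.6376)/(1.5683 − 0.6376) = 0.3826/0.9307 = 0.4111
Terminal stock prices: S_uu = 49.19, S_ud = 20, S_dd = 8.131
Terminal payoffs (S − K): max(26.19, 0) = 26.19, max(-3, 0) = 0, max(-14.87, 0) = 0
Node u (S = 31.37): V_u = e^(−0.02)·[0.4111·26.1921 + 0.5889·0.0000] = 10.5535
Node d (S = 12.75): V_d = e^(−0.02)·[0.4111·0.0000 + 0.5889·0.0000] = 0.0000
Node 0 (S = 20): V_0 = e^(−0.02)·[0.4111·10.5535 + 0.5889·0.0000] = 4.2523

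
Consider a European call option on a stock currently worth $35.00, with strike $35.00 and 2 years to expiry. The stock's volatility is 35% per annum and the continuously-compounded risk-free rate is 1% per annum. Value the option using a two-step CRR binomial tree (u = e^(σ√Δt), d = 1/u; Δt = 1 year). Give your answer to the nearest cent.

CRR parameters: u = e^(σ√Δt) = e^(0.35·√1) = 1.4191, d = 1/u = 0.7047
Per-period rate: rΔt = 0.01·1 = 0.01, so R = e^0.01 = 1.0101
Risk-neutral probability p = (e^0.01 − 0.7047)/(1.4191 − 0.7047) = 0.3054/0.7144 = 0.4275
Terminal stock prices: S_uu = 70.48, S_ud = 35, S_dd = 17.38
Terminal payoffs (S − K): max(35.48, 0) = 35.48, max(0, 0) = 0, max(-17.62, 0) = 0
Node u (S = 49.67): V_u = e^(−0.01)·[0.4275·35.4813 + 0.5725·0.0000] = 15.0156
Node d (S = 24.66): V_d = e^(−0.01)·[0.4275·0.0000 + 0.5725·0.0000] = 0.0000
Node 0 (S = 35): V_0 = e^(−0.01)·[0.4275·15.0156 + 0.5725·0.0000] = 6.3546

$6.35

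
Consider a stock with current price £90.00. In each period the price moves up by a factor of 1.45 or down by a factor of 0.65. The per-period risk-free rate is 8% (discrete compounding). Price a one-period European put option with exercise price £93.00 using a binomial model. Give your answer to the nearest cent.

£14.77

Risk-neutral probability p = (1 + 0.08 − 0.65)/(1.45 − 0.65) = 0.4300/0.8000 = 0.5375
Terminal stock prices: S_u = 130.5, S_d = 58.5
Terminal payoffs (K − S): max(-37.5, 0) = 0, max(34.5, 0) = 34.5
Node 0 (S = 90): V_0 = 1/1.08·[0.5375·0.0000 + 0.4625·34.5000] = 14.7743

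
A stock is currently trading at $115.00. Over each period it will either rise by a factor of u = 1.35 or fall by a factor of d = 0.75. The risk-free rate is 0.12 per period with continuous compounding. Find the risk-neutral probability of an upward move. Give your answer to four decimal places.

Risk-neutral probability p = (e^0.12 − 0.75)/(1.35 − 0.75) = 0.3775/0.6000 = 0.6292

p = 0.6292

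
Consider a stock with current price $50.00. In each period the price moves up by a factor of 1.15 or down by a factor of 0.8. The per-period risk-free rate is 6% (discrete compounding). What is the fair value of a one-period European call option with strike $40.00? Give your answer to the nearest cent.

$12.26

Risk-neutral probability p = (1 + 0.06 − 0.8)/(1.15 − 0.8) = 0.2600/0.3500 = 0.7429
Terminal stock prices: S_u = 57.5, S_d = 40
Terminal payoffs (S − K): max(17.5, 0) = 17.5, max(0, 0) = 0
Node 0 (S = 50): V_0 = 1/1.06·[0.7429·17.5000 + 0.2571·0.0000] = 12.2642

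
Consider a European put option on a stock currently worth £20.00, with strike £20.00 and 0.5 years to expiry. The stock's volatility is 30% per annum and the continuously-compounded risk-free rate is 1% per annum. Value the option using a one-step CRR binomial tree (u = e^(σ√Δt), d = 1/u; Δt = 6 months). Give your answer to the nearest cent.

CRR parameters: u = e^(σ√Δt) = e^(0.3·√0.5) = 1.2363, d = 1/u = 0.8089
Per-period rate: rΔt = 0.01·0.5 = 0.005, so R = e^0.005 = 1.0050
Risk-neutral probability p = (e^0.005 − 0.8089)/(1.2363 − 0.8089) = 0.1962/0.4275 = 0.4589
Terminal stock prices: S_u = 24.73, S_d = 16.18
Terminal payoffs (K − S): max(-4.726, 0) = 0, max(3.823, 0) = 3.823
Node 0 (S = 20): V_0 = e^(−0.005)·[0.4589·0.0000 + 0.5411·3.8228] = 2.0583

£2.06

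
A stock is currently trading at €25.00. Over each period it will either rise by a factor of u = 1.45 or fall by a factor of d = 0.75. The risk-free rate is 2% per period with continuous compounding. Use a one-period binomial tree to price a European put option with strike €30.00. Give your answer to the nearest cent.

Risk-neutral probability p = (e^0.02 − 0.75)/(1.45 − 0.75) = 0.2702/0.7000 = 0.3860
Terminal stock prices: S_u = 36.25, S_d = 18.75
Terminal payoffs (K − S): max(-6.25, 0) = 0, max(11.25, 0) = 11.25
Node 0 (S = 25): V_0 = e^(−0.02)·[0.3860·0.0000 + 0.6140·11.2500] = 6.7707

€6.77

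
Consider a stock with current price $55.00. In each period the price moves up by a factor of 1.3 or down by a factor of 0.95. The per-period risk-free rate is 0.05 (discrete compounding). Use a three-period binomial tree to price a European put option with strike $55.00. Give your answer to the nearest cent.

$2.47

Risk-neutral probability p = (1 + 0.05 − 0.95)/(1.3 − 0.95) = 0.1000/0.3500 = 0.2857
Terminal stock prices: S_uuu = 120.8, S_uud = 88.3, S_udd = 64.53, S_ddd = 47.16
Terminal payoffs (K − S): max(-65.84, 0) = 0, max(-33.3, 0) = 0, max(-9.529, 0) = 0, max(7.844, 0) = 7.844
Node uu (S = 92.95): V_uu = 1/1.05·[0.2857·0.0000 + 0.7143·0.0000] = 0.0000
Node ud (S = 67.92): V_ud = 1/1.05·[0.2857·0.0000 + 0.7143·0.0000] = 0.0000
Node dd (S = 49.64): V_dd = 1/1.05·[0.2857·0.0000 + 0.7143·7.8444] = 5.3363
Node u (S = 71.5): V_u = 1/1.05·[0.2857·0.0000 + 0.7143·0.0000] = 0.0000
Node d (S = 52.25): V_d = 1/1.05·[0.2857·0.0000 + 0.7143·5.3363] = 3.6301
Node 0 (S = 55): V_0 = 1/1.05·[0.2857·0.0000 + 0.7143·3.6301] = 2.4695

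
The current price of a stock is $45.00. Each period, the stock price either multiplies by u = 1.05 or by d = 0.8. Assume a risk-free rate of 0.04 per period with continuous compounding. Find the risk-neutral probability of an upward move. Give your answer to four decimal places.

Risk-neutral probability p = (e^0.04 − 0.8)/(1.05 − 0.8) = 0.2408/0.2500 = 0.9632

p = 0.9632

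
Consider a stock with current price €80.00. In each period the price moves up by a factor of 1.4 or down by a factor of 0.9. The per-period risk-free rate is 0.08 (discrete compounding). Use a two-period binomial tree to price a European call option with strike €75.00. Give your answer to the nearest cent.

€19.28

Risk-neutral probability p = (1 + 0.08 − 0.9)/(1.4 − 0.9) = 0.1800/0.5000 = 0.3600
Terminal stock prices: S_uu = 156.8, S_ud = 100.8, S_dd = 64.8
Terminal payoffs (S − K): max(81.8, 0) = 81.8, max(25.8, 0) = 25.8, max(-10.2, 0) = 0
Node u (S = 112): V_u = 1/1.08·[0.3600·81.8000 + 0.6400·25.8000] = 42.5556
Node d (S = 72): V_d = 1/1.08·[0.3600·25.8000 + 0.6400·0.0000] = 8.6000
Node 0 (S = 80): V_0 = 1/1.08·[0.3600·42.5556 + 0.6400·8.6000] = 19.2815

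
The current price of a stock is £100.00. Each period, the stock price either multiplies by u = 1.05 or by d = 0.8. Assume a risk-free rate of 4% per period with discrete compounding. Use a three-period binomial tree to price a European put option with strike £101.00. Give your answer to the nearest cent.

Risk-neutral probability p = (1 + 0.04 − 0.8)/(1.05 − 0.8) = 0.2400/0.2500 = 0.9600
Terminal stock prices: S_uuu = 115.8, S_uud = 88.2, S_udd = 67.2, S_ddd = 51.2
Terminal payoffs (K − S): max(-14.76, 0) = 0, max(12.8, 0) = 12.8, max(33.8, 0) = 33.8, max(49.8, 0) = 49.8
Node uu (S = 110.2): V_uu = 1/1.04·[0.9600·0.0000 + 0.0400·12.8000] = 0.4923
Node ud (S = 84): V_ud = 1/1.04·[0.9600·12.8000 + 0.0400·33.8000] = 13.1154
Node dd (S = 64): V_dd = 1/1.04·[0.9600·33.8000 + 0.0400·49.8000] = 33.1154
Node u (S = 105): V_u = 1/1.04·[0.9600·0.4923 + 0.0400·13.1154] = 0.9589
Node d (S = 80): V_d = 1/1.04·[0.9600·13.1154 + 0.0400·33.1154] = 13.3802
Node 0 (S = 100): V_0 = 1/1.04·[0.9600·0.9589 + 0.0400·13.3802] = 1.3997

£1.40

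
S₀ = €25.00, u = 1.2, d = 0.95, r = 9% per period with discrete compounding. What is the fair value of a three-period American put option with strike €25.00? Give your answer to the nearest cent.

€0.50

Risk-neutral probability p = (1 + 0.09 − 0.95)/(1.2 − 0.95) = 0.1400/0.2500 = 0.5600
Terminal stock prices: S_uuu = 43.2, S_uud = 34.2, S_udd = 27.07, S_ddd = 21.43
Terminal payoffs (K − S): max(-18.2, 0) = 0, max(-9.2, 0) = 0, max(-2.075, 0) = 0, max(3.566, 0) = 3.566
Node uu (S = 36): continuation = 1/1.09·[0.5600·0.0000 + 0.4400·0.0000] = 0.0000; exercise value = 0.0000 ≤ continuation, so V_uu = 0.0000
Node ud (S = 28.5): continuation = 1/1.09·[0.5600·0.0000 + 0.4400·0.0000] = 0.0000; exercise value = 0.0000 ≤ continuation, so V_ud = 0.0000
Node dd (S = 22.56): continuation = 1/1.09·[0.5600·0.0000 + 0.4400·3.5656] = 1.4393; exercise value = 2.4375 > continuation, so V_dd = 2.4375 (exercise)
Node u (S = 30): continuation = 1/1.09·[0.5600·0.0000 + 0.4400·0.0000] = 0.0000; exercise value = 0.0000 ≤ continuation, so V_u = 0.0000
Node d (S = 23.75): continuation = 1/1.09·[0.5600·0.0000 + 0.4400·2.4375] = 0.9839; exercise value = 1.2500 > continuation, so V_d = 1.2500 (exercise)
Node 0 (S = 25): continuation = 1/1.09·[0.5600·0.0000 + 0.4400·1.2500] = 0.5046; exercise value = 0.0000 ≤ continuation, so V_0 = 0.5046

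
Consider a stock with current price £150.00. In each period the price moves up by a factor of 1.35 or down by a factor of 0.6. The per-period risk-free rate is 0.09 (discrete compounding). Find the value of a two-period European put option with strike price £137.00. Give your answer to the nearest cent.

Risk-neutral probability p = (1 + 0.09 − 0.6)/(1.35 − 0.6) = 0.4900/0.7500 = 0.6533
Terminal stock prices: S_uu = 273.4, S_ud = 121.5, S_dd = 54
Terminal payoffs (K − S): max(-136.4, 0) = 0, max(15.5, 0) = 15.5, max(83, 0) = 83
Node u (S = 202.5): V_u = 1/1.09·[0.6533·0.0000 + 0.3467·15.5000] = 4.9297
Node d (S = 90): V_d = 1/1.09·[0.6533·15.5000 + 0.3467·83.0000] = 35.6881
Node 0 (S = 150): V_0 = 1/1.09·[0.6533·4.9297 + 0.3467·35.6881] = 14.3051

£14.31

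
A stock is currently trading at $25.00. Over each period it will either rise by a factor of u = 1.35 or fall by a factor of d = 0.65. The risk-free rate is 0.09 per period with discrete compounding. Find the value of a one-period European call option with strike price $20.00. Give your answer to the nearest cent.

Risk-neutral probability p = (1 + 0.09 − 0.65)/(1.35 − 0.65) = 0.4400/0.7000 = 0.6286
Terminal stock prices: S_u = 33.75, S_d = 16.25
Terminal payoffs (S − K): max(13.75, 0) = 13.75, max(-3.75, 0) = 0
Node 0 (S = 25): V_0 = 1/1.09·[0.6286·13.7500 + 0.3714·0.0000] = 7.9292

$7.93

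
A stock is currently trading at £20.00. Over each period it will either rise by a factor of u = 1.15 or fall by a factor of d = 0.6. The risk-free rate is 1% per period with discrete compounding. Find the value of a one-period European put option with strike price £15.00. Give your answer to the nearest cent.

Risk-neutral probability p = (1 + 0.01 − 0.6)/(1.15 − 0.6) = 0.4100/0.5500 = 0.7455
Terminal stock prices: S_u = 23, S_d = 12
Terminal payoffs (K − S): max(-8, 0) = 0, max(3, 0) = 3
Node 0 (S = 20): V_0 = 1/1.01·[0.7455·0.0000 + 0.2545·3.0000] = 0.7561

£0.76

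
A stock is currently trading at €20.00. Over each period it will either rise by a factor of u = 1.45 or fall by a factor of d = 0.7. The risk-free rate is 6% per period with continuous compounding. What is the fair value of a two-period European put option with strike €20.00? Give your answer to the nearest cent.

Risk-neutral probability p = (e^0.06 − 0.7)/(1.45 − 0.7) = 0.3618/0.7500 = 0.4824
Terminal stock prices: S_uu = 42.05, S_ud = 20.3, S_dd = 9.8
Terminal payoffs (K − S): max(-22.05, 0) = 0, max(-0.3, 0) = 0, max(10.2, 0) = 10.2
Node u (S = 29): V_u = e^(−0.06)·[0.4824·0.0000 + 0.5176·0.0000] = 0.0000
Node d (S = 14): V_d = e^(−0.06)·[0.4824·0.0000 + 0.5176·10.2000] = 4.9716
Node 0 (S = 20): V_0 = e^(−0.06)·[0.4824·0.0000 + 0.5176·4.9716] = 2.4232

€2.42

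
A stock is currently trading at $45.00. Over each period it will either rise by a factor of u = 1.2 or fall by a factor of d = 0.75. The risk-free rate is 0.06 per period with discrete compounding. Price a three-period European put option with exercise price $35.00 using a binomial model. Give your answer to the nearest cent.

$1.18

Risk-neutral probability p = (1 + 0.06 − 0.75)/(1.2 − 0.75) = 0.3100/0.4500 = 0.6889
Terminal stock prices: S_uuu = 77.76, S_uud = 48.6, S_udd = 30.38, S_ddd = 18.98
Terminal payoffs (K − S): max(-42.76, 0) = 0, max(-13.6, 0) = 0, max(4.625, 0) = 4.625, max(16.02, 0) = 16.02
Node uu (S = 64.8): V_uu = 1/1.06·[0.6889·0.0000 + 0.3111·0.0000] = 0.0000
Node ud (S = 40.5): V_ud = 1/1.06·[0.6889·0.0000 + 0.3111·4.6250] = 1.3574
Node dd (S = 25.31): V_dd = 1/1.06·[0.6889·4.6250 + 0.3111·16.0156] = 7.7064
Node u (S = 54): V_u = 1/1.06·[0.6889·0.0000 + 0.3111·1.3574] = 0.3984
Node d (S = 33.75): V_d = 1/1.06·[0.6889·1.3574 + 0.3111·7.7064] = 3.1440
Node 0 (S = 45): V_0 = 1/1.06·[0.6889·0.3984 + 0.3111·3.1440] = 1.1817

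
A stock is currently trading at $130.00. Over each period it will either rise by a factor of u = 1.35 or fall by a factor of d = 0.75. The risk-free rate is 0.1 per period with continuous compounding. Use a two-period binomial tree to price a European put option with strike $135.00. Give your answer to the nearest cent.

$9.77

Risk-neutral probability p = (e^0.1 − 0.75)/(1.35 − 0.75) = 0.3552/0.6000 = 0.5920
Terminal stock prices: S_uu = 236.9, S_ud = 131.6, S_dd = 73.12
Terminal payoffs (K − S): max(-101.9, 0) = 0, max(3.375, 0) = 3.375, max(61.88, 0) = 61.88
Node u (S = 175.5): V_u = e^(−0.1)·[0.5920·0.0000 + 0.4080·3.3750] = 1.2461
Node d (S = 97.5): V_d = e^(−0.1)·[0.5920·3.3750 + 0.4080·61.8750] = 24.6531
Node 0 (S = 130): V_0 = e^(−0.1)·[0.5920·1.2461 + 0.4080·24.6531] = 9.7698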